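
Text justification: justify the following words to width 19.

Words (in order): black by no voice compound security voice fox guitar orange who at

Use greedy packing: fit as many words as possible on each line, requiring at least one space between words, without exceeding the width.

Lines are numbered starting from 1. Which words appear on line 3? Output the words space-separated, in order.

Line 1: ['black', 'by', 'no', 'voice'] (min_width=17, slack=2)
Line 2: ['compound', 'security'] (min_width=17, slack=2)
Line 3: ['voice', 'fox', 'guitar'] (min_width=16, slack=3)
Line 4: ['orange', 'who', 'at'] (min_width=13, slack=6)

Answer: voice fox guitar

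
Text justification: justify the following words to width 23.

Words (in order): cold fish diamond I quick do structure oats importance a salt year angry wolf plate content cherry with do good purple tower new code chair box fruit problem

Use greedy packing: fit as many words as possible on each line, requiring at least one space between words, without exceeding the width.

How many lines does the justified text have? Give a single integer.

Line 1: ['cold', 'fish', 'diamond', 'I'] (min_width=19, slack=4)
Line 2: ['quick', 'do', 'structure', 'oats'] (min_width=23, slack=0)
Line 3: ['importance', 'a', 'salt', 'year'] (min_width=22, slack=1)
Line 4: ['angry', 'wolf', 'plate'] (min_width=16, slack=7)
Line 5: ['content', 'cherry', 'with', 'do'] (min_width=22, slack=1)
Line 6: ['good', 'purple', 'tower', 'new'] (min_width=21, slack=2)
Line 7: ['code', 'chair', 'box', 'fruit'] (min_width=20, slack=3)
Line 8: ['problem'] (min_width=7, slack=16)
Total lines: 8

Answer: 8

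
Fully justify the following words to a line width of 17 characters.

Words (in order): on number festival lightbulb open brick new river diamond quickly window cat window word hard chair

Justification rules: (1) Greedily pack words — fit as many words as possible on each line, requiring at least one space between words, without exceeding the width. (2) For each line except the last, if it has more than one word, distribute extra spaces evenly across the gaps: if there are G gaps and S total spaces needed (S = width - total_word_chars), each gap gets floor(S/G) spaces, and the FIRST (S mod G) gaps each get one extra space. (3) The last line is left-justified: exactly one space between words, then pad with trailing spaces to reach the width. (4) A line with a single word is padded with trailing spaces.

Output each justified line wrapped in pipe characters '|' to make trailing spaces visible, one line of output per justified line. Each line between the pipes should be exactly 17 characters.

Answer: |on         number|
|festival         |
|lightbulb    open|
|brick  new  river|
|diamond   quickly|
|window cat window|
|word hard chair  |

Derivation:
Line 1: ['on', 'number'] (min_width=9, slack=8)
Line 2: ['festival'] (min_width=8, slack=9)
Line 3: ['lightbulb', 'open'] (min_width=14, slack=3)
Line 4: ['brick', 'new', 'river'] (min_width=15, slack=2)
Line 5: ['diamond', 'quickly'] (min_width=15, slack=2)
Line 6: ['window', 'cat', 'window'] (min_width=17, slack=0)
Line 7: ['word', 'hard', 'chair'] (min_width=15, slack=2)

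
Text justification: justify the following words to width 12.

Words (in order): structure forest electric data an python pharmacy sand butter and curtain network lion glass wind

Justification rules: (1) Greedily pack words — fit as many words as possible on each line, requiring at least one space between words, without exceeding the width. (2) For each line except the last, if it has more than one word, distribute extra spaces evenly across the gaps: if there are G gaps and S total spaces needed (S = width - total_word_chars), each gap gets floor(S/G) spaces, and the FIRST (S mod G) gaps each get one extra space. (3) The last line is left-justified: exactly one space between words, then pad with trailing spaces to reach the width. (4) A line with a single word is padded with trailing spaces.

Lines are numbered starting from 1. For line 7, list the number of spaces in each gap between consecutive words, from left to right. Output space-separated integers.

Line 1: ['structure'] (min_width=9, slack=3)
Line 2: ['forest'] (min_width=6, slack=6)
Line 3: ['electric'] (min_width=8, slack=4)
Line 4: ['data', 'an'] (min_width=7, slack=5)
Line 5: ['python'] (min_width=6, slack=6)
Line 6: ['pharmacy'] (min_width=8, slack=4)
Line 7: ['sand', 'butter'] (min_width=11, slack=1)
Line 8: ['and', 'curtain'] (min_width=11, slack=1)
Line 9: ['network', 'lion'] (min_width=12, slack=0)
Line 10: ['glass', 'wind'] (min_width=10, slack=2)

Answer: 2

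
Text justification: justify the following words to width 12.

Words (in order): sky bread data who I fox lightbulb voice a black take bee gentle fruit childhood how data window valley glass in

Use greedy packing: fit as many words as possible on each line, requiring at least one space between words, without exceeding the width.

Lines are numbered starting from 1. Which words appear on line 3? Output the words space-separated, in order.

Answer: fox

Derivation:
Line 1: ['sky', 'bread'] (min_width=9, slack=3)
Line 2: ['data', 'who', 'I'] (min_width=10, slack=2)
Line 3: ['fox'] (min_width=3, slack=9)
Line 4: ['lightbulb'] (min_width=9, slack=3)
Line 5: ['voice', 'a'] (min_width=7, slack=5)
Line 6: ['black', 'take'] (min_width=10, slack=2)
Line 7: ['bee', 'gentle'] (min_width=10, slack=2)
Line 8: ['fruit'] (min_width=5, slack=7)
Line 9: ['childhood'] (min_width=9, slack=3)
Line 10: ['how', 'data'] (min_width=8, slack=4)
Line 11: ['window'] (min_width=6, slack=6)
Line 12: ['valley', 'glass'] (min_width=12, slack=0)
Line 13: ['in'] (min_width=2, slack=10)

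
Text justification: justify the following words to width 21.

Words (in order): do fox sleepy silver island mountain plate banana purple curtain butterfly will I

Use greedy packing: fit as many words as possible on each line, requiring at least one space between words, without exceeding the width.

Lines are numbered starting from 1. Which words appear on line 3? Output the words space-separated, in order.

Line 1: ['do', 'fox', 'sleepy', 'silver'] (min_width=20, slack=1)
Line 2: ['island', 'mountain', 'plate'] (min_width=21, slack=0)
Line 3: ['banana', 'purple', 'curtain'] (min_width=21, slack=0)
Line 4: ['butterfly', 'will', 'I'] (min_width=16, slack=5)

Answer: banana purple curtain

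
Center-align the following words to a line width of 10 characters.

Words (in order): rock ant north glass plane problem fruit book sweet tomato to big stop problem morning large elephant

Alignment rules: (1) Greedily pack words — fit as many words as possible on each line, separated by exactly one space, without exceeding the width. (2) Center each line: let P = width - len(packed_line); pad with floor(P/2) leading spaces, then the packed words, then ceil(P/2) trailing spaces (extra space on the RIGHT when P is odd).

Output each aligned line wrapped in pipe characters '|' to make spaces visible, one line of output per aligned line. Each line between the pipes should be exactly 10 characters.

Line 1: ['rock', 'ant'] (min_width=8, slack=2)
Line 2: ['north'] (min_width=5, slack=5)
Line 3: ['glass'] (min_width=5, slack=5)
Line 4: ['plane'] (min_width=5, slack=5)
Line 5: ['problem'] (min_width=7, slack=3)
Line 6: ['fruit', 'book'] (min_width=10, slack=0)
Line 7: ['sweet'] (min_width=5, slack=5)
Line 8: ['tomato', 'to'] (min_width=9, slack=1)
Line 9: ['big', 'stop'] (min_width=8, slack=2)
Line 10: ['problem'] (min_width=7, slack=3)
Line 11: ['morning'] (min_width=7, slack=3)
Line 12: ['large'] (min_width=5, slack=5)
Line 13: ['elephant'] (min_width=8, slack=2)

Answer: | rock ant |
|  north   |
|  glass   |
|  plane   |
| problem  |
|fruit book|
|  sweet   |
|tomato to |
| big stop |
| problem  |
| morning  |
|  large   |
| elephant |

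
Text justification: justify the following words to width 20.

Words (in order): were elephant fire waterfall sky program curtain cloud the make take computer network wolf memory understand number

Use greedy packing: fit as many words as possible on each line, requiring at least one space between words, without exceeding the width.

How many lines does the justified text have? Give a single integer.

Answer: 7

Derivation:
Line 1: ['were', 'elephant', 'fire'] (min_width=18, slack=2)
Line 2: ['waterfall', 'sky'] (min_width=13, slack=7)
Line 3: ['program', 'curtain'] (min_width=15, slack=5)
Line 4: ['cloud', 'the', 'make', 'take'] (min_width=19, slack=1)
Line 5: ['computer', 'network'] (min_width=16, slack=4)
Line 6: ['wolf', 'memory'] (min_width=11, slack=9)
Line 7: ['understand', 'number'] (min_width=17, slack=3)
Total lines: 7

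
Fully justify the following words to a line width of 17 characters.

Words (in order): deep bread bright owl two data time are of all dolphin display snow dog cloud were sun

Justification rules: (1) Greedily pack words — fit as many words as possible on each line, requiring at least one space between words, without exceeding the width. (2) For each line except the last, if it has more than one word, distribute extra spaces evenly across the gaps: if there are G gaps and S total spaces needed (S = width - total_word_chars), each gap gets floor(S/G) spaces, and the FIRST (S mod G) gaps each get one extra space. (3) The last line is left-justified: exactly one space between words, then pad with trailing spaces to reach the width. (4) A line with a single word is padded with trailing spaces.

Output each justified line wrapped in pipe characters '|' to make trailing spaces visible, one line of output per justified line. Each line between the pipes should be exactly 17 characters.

Line 1: ['deep', 'bread', 'bright'] (min_width=17, slack=0)
Line 2: ['owl', 'two', 'data', 'time'] (min_width=17, slack=0)
Line 3: ['are', 'of', 'all'] (min_width=10, slack=7)
Line 4: ['dolphin', 'display'] (min_width=15, slack=2)
Line 5: ['snow', 'dog', 'cloud'] (min_width=14, slack=3)
Line 6: ['were', 'sun'] (min_width=8, slack=9)

Answer: |deep bread bright|
|owl two data time|
|are     of    all|
|dolphin   display|
|snow   dog  cloud|
|were sun         |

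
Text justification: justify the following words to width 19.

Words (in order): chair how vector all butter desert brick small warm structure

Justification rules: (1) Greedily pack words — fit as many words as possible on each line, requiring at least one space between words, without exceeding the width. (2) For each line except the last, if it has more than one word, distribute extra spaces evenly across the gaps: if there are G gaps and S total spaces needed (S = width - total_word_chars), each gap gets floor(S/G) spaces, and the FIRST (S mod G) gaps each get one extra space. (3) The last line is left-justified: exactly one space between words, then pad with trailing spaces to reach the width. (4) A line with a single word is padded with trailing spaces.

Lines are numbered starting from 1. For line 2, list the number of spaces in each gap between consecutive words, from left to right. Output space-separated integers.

Answer: 2 2

Derivation:
Line 1: ['chair', 'how', 'vector'] (min_width=16, slack=3)
Line 2: ['all', 'butter', 'desert'] (min_width=17, slack=2)
Line 3: ['brick', 'small', 'warm'] (min_width=16, slack=3)
Line 4: ['structure'] (min_width=9, slack=10)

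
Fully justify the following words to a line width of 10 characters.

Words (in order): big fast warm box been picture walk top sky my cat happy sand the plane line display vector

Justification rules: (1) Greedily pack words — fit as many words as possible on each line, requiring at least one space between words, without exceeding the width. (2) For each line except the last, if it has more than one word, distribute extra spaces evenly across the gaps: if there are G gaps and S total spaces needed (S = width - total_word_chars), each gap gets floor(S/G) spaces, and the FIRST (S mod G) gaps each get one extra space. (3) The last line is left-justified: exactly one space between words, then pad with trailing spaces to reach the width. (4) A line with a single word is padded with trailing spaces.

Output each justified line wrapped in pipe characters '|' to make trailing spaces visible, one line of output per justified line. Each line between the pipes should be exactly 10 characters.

Answer: |big   fast|
|warm   box|
|been      |
|picture   |
|walk   top|
|sky my cat|
|happy sand|
|the  plane|
|line      |
|display   |
|vector    |

Derivation:
Line 1: ['big', 'fast'] (min_width=8, slack=2)
Line 2: ['warm', 'box'] (min_width=8, slack=2)
Line 3: ['been'] (min_width=4, slack=6)
Line 4: ['picture'] (min_width=7, slack=3)
Line 5: ['walk', 'top'] (min_width=8, slack=2)
Line 6: ['sky', 'my', 'cat'] (min_width=10, slack=0)
Line 7: ['happy', 'sand'] (min_width=10, slack=0)
Line 8: ['the', 'plane'] (min_width=9, slack=1)
Line 9: ['line'] (min_width=4, slack=6)
Line 10: ['display'] (min_width=7, slack=3)
Line 11: ['vector'] (min_width=6, slack=4)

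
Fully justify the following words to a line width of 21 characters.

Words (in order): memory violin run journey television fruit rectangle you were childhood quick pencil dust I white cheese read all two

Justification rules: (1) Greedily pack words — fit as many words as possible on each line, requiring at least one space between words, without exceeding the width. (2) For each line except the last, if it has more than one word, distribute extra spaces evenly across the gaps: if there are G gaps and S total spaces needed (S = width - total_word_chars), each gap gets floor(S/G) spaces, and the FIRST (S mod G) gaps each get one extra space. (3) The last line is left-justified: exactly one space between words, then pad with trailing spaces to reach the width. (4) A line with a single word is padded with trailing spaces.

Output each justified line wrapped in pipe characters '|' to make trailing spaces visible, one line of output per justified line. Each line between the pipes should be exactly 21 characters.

Line 1: ['memory', 'violin', 'run'] (min_width=17, slack=4)
Line 2: ['journey', 'television'] (min_width=18, slack=3)
Line 3: ['fruit', 'rectangle', 'you'] (min_width=19, slack=2)
Line 4: ['were', 'childhood', 'quick'] (min_width=20, slack=1)
Line 5: ['pencil', 'dust', 'I', 'white'] (min_width=19, slack=2)
Line 6: ['cheese', 'read', 'all', 'two'] (min_width=19, slack=2)

Answer: |memory   violin   run|
|journey    television|
|fruit  rectangle  you|
|were  childhood quick|
|pencil  dust  I white|
|cheese read all two  |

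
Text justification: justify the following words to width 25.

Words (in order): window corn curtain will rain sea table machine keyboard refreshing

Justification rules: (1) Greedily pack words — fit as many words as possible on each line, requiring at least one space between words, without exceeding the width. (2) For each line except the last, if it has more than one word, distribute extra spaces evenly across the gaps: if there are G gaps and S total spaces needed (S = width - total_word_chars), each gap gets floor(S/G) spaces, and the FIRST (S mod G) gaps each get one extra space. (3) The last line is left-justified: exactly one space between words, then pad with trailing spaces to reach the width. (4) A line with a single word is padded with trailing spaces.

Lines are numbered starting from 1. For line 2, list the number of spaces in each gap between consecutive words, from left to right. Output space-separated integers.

Answer: 2 2 2

Derivation:
Line 1: ['window', 'corn', 'curtain', 'will'] (min_width=24, slack=1)
Line 2: ['rain', 'sea', 'table', 'machine'] (min_width=22, slack=3)
Line 3: ['keyboard', 'refreshing'] (min_width=19, slack=6)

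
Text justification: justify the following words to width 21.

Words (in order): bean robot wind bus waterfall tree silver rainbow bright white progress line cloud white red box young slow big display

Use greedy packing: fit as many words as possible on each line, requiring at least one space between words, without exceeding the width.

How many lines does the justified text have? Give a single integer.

Answer: 6

Derivation:
Line 1: ['bean', 'robot', 'wind', 'bus'] (min_width=19, slack=2)
Line 2: ['waterfall', 'tree', 'silver'] (min_width=21, slack=0)
Line 3: ['rainbow', 'bright', 'white'] (min_width=20, slack=1)
Line 4: ['progress', 'line', 'cloud'] (min_width=19, slack=2)
Line 5: ['white', 'red', 'box', 'young'] (min_width=19, slack=2)
Line 6: ['slow', 'big', 'display'] (min_width=16, slack=5)
Total lines: 6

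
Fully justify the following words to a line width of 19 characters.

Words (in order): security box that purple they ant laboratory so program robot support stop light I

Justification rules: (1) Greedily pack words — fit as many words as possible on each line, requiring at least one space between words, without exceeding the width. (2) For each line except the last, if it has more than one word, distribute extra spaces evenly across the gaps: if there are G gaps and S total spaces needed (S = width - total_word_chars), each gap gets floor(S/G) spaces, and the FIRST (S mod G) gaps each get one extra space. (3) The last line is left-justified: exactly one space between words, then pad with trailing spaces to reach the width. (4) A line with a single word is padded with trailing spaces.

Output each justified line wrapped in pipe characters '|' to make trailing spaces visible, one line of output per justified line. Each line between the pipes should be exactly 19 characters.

Line 1: ['security', 'box', 'that'] (min_width=17, slack=2)
Line 2: ['purple', 'they', 'ant'] (min_width=15, slack=4)
Line 3: ['laboratory', 'so'] (min_width=13, slack=6)
Line 4: ['program', 'robot'] (min_width=13, slack=6)
Line 5: ['support', 'stop', 'light'] (min_width=18, slack=1)
Line 6: ['I'] (min_width=1, slack=18)

Answer: |security  box  that|
|purple   they   ant|
|laboratory       so|
|program       robot|
|support  stop light|
|I                  |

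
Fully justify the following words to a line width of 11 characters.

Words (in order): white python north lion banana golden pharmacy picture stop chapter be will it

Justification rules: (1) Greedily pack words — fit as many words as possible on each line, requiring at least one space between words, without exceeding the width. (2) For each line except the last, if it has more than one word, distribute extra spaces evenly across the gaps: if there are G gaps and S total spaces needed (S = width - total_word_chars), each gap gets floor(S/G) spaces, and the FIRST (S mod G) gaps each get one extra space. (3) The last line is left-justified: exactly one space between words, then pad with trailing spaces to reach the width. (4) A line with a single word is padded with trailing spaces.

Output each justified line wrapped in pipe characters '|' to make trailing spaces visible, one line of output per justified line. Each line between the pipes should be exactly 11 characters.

Answer: |white      |
|python     |
|north  lion|
|banana     |
|golden     |
|pharmacy   |
|picture    |
|stop       |
|chapter  be|
|will it    |

Derivation:
Line 1: ['white'] (min_width=5, slack=6)
Line 2: ['python'] (min_width=6, slack=5)
Line 3: ['north', 'lion'] (min_width=10, slack=1)
Line 4: ['banana'] (min_width=6, slack=5)
Line 5: ['golden'] (min_width=6, slack=5)
Line 6: ['pharmacy'] (min_width=8, slack=3)
Line 7: ['picture'] (min_width=7, slack=4)
Line 8: ['stop'] (min_width=4, slack=7)
Line 9: ['chapter', 'be'] (min_width=10, slack=1)
Line 10: ['will', 'it'] (min_width=7, slack=4)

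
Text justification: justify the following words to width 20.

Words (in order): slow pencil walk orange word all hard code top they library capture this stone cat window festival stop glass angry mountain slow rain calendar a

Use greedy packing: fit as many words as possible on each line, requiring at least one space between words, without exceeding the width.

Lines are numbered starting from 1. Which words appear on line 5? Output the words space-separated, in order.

Line 1: ['slow', 'pencil', 'walk'] (min_width=16, slack=4)
Line 2: ['orange', 'word', 'all', 'hard'] (min_width=20, slack=0)
Line 3: ['code', 'top', 'they'] (min_width=13, slack=7)
Line 4: ['library', 'capture', 'this'] (min_width=20, slack=0)
Line 5: ['stone', 'cat', 'window'] (min_width=16, slack=4)
Line 6: ['festival', 'stop', 'glass'] (min_width=19, slack=1)
Line 7: ['angry', 'mountain', 'slow'] (min_width=19, slack=1)
Line 8: ['rain', 'calendar', 'a'] (min_width=15, slack=5)

Answer: stone cat window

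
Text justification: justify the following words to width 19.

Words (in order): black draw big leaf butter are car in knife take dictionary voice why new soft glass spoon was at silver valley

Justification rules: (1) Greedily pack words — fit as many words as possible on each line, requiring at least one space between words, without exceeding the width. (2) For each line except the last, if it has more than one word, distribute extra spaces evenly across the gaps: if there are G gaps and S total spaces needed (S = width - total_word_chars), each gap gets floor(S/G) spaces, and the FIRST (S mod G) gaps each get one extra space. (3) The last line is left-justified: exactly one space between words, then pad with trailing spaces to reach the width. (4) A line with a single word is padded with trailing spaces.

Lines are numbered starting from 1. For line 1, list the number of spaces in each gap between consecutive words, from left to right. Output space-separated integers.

Line 1: ['black', 'draw', 'big', 'leaf'] (min_width=19, slack=0)
Line 2: ['butter', 'are', 'car', 'in'] (min_width=17, slack=2)
Line 3: ['knife', 'take'] (min_width=10, slack=9)
Line 4: ['dictionary', 'voice'] (min_width=16, slack=3)
Line 5: ['why', 'new', 'soft', 'glass'] (min_width=18, slack=1)
Line 6: ['spoon', 'was', 'at', 'silver'] (min_width=19, slack=0)
Line 7: ['valley'] (min_width=6, slack=13)

Answer: 1 1 1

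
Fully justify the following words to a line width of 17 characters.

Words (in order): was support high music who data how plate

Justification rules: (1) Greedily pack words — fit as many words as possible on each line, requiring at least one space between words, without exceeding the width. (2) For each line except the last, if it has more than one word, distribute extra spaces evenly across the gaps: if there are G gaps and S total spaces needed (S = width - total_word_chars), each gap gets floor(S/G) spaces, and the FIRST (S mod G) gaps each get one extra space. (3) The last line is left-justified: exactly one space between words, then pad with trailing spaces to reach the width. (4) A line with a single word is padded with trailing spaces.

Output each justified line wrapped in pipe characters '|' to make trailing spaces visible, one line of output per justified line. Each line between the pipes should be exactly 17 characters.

Line 1: ['was', 'support', 'high'] (min_width=16, slack=1)
Line 2: ['music', 'who', 'data'] (min_width=14, slack=3)
Line 3: ['how', 'plate'] (min_width=9, slack=8)

Answer: |was  support high|
|music   who  data|
|how plate        |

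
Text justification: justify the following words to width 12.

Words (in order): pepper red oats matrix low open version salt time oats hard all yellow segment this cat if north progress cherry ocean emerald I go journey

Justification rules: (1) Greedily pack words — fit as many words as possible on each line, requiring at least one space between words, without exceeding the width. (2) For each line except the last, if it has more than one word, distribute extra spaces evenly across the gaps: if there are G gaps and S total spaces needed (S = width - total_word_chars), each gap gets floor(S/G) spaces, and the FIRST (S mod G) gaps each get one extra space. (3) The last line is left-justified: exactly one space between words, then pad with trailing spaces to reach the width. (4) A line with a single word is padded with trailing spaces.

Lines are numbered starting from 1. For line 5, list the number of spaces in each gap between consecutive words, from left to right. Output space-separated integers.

Answer: 4

Derivation:
Line 1: ['pepper', 'red'] (min_width=10, slack=2)
Line 2: ['oats', 'matrix'] (min_width=11, slack=1)
Line 3: ['low', 'open'] (min_width=8, slack=4)
Line 4: ['version', 'salt'] (min_width=12, slack=0)
Line 5: ['time', 'oats'] (min_width=9, slack=3)
Line 6: ['hard', 'all'] (min_width=8, slack=4)
Line 7: ['yellow'] (min_width=6, slack=6)
Line 8: ['segment', 'this'] (min_width=12, slack=0)
Line 9: ['cat', 'if', 'north'] (min_width=12, slack=0)
Line 10: ['progress'] (min_width=8, slack=4)
Line 11: ['cherry', 'ocean'] (min_width=12, slack=0)
Line 12: ['emerald', 'I', 'go'] (min_width=12, slack=0)
Line 13: ['journey'] (min_width=7, slack=5)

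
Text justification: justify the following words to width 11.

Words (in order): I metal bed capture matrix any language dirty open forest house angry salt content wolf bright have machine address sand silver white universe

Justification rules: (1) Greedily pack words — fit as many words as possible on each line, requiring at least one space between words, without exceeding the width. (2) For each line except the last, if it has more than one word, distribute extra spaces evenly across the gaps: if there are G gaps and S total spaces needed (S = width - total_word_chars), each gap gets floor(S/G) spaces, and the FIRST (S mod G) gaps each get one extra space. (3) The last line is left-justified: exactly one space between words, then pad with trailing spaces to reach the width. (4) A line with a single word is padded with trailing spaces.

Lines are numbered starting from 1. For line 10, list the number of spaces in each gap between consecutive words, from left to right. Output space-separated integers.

Line 1: ['I', 'metal', 'bed'] (min_width=11, slack=0)
Line 2: ['capture'] (min_width=7, slack=4)
Line 3: ['matrix', 'any'] (min_width=10, slack=1)
Line 4: ['language'] (min_width=8, slack=3)
Line 5: ['dirty', 'open'] (min_width=10, slack=1)
Line 6: ['forest'] (min_width=6, slack=5)
Line 7: ['house', 'angry'] (min_width=11, slack=0)
Line 8: ['salt'] (min_width=4, slack=7)
Line 9: ['content'] (min_width=7, slack=4)
Line 10: ['wolf', 'bright'] (min_width=11, slack=0)
Line 11: ['have'] (min_width=4, slack=7)
Line 12: ['machine'] (min_width=7, slack=4)
Line 13: ['address'] (min_width=7, slack=4)
Line 14: ['sand', 'silver'] (min_width=11, slack=0)
Line 15: ['white'] (min_width=5, slack=6)
Line 16: ['universe'] (min_width=8, slack=3)

Answer: 1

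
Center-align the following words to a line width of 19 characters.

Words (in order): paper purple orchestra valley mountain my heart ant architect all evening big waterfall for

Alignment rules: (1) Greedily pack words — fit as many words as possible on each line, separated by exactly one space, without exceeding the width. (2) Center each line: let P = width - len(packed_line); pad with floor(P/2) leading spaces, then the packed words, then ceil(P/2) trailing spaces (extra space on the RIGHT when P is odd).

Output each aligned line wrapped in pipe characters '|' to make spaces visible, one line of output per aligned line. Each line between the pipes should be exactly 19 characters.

Line 1: ['paper', 'purple'] (min_width=12, slack=7)
Line 2: ['orchestra', 'valley'] (min_width=16, slack=3)
Line 3: ['mountain', 'my', 'heart'] (min_width=17, slack=2)
Line 4: ['ant', 'architect', 'all'] (min_width=17, slack=2)
Line 5: ['evening', 'big'] (min_width=11, slack=8)
Line 6: ['waterfall', 'for'] (min_width=13, slack=6)

Answer: |   paper purple    |
| orchestra valley  |
| mountain my heart |
| ant architect all |
|    evening big    |
|   waterfall for   |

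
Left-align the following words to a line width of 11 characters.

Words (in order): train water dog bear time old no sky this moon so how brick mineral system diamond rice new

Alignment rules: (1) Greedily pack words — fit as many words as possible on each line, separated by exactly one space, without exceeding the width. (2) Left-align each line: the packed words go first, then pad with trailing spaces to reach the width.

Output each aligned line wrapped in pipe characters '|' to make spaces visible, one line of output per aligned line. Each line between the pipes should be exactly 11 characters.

Line 1: ['train', 'water'] (min_width=11, slack=0)
Line 2: ['dog', 'bear'] (min_width=8, slack=3)
Line 3: ['time', 'old', 'no'] (min_width=11, slack=0)
Line 4: ['sky', 'this'] (min_width=8, slack=3)
Line 5: ['moon', 'so', 'how'] (min_width=11, slack=0)
Line 6: ['brick'] (min_width=5, slack=6)
Line 7: ['mineral'] (min_width=7, slack=4)
Line 8: ['system'] (min_width=6, slack=5)
Line 9: ['diamond'] (min_width=7, slack=4)
Line 10: ['rice', 'new'] (min_width=8, slack=3)

Answer: |train water|
|dog bear   |
|time old no|
|sky this   |
|moon so how|
|brick      |
|mineral    |
|system     |
|diamond    |
|rice new   |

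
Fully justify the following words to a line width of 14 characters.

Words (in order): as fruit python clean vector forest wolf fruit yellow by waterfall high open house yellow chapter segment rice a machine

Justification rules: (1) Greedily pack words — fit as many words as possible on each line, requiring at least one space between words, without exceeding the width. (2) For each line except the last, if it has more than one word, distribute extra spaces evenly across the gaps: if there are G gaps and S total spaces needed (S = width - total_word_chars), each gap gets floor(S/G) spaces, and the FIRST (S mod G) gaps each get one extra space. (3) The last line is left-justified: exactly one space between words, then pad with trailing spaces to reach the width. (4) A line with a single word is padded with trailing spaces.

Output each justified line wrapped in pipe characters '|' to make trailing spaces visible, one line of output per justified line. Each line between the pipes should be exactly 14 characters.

Answer: |as       fruit|
|python   clean|
|vector  forest|
|wolf     fruit|
|yellow      by|
|waterfall high|
|open     house|
|yellow chapter|
|segment rice a|
|machine       |

Derivation:
Line 1: ['as', 'fruit'] (min_width=8, slack=6)
Line 2: ['python', 'clean'] (min_width=12, slack=2)
Line 3: ['vector', 'forest'] (min_width=13, slack=1)
Line 4: ['wolf', 'fruit'] (min_width=10, slack=4)
Line 5: ['yellow', 'by'] (min_width=9, slack=5)
Line 6: ['waterfall', 'high'] (min_width=14, slack=0)
Line 7: ['open', 'house'] (min_width=10, slack=4)
Line 8: ['yellow', 'chapter'] (min_width=14, slack=0)
Line 9: ['segment', 'rice', 'a'] (min_width=14, slack=0)
Line 10: ['machine'] (min_width=7, slack=7)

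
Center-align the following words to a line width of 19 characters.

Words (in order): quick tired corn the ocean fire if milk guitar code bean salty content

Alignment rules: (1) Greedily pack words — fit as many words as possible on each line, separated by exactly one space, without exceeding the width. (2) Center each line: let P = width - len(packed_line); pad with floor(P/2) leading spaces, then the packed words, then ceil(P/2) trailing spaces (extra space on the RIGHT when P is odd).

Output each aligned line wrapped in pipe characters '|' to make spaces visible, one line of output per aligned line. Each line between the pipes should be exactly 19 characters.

Line 1: ['quick', 'tired', 'corn'] (min_width=16, slack=3)
Line 2: ['the', 'ocean', 'fire', 'if'] (min_width=17, slack=2)
Line 3: ['milk', 'guitar', 'code'] (min_width=16, slack=3)
Line 4: ['bean', 'salty', 'content'] (min_width=18, slack=1)

Answer: | quick tired corn  |
| the ocean fire if |
| milk guitar code  |
|bean salty content |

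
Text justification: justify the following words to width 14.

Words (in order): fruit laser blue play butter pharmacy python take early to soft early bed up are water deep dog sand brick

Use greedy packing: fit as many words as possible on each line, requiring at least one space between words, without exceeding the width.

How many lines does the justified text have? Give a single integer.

Answer: 9

Derivation:
Line 1: ['fruit', 'laser'] (min_width=11, slack=3)
Line 2: ['blue', 'play'] (min_width=9, slack=5)
Line 3: ['butter'] (min_width=6, slack=8)
Line 4: ['pharmacy'] (min_width=8, slack=6)
Line 5: ['python', 'take'] (min_width=11, slack=3)
Line 6: ['early', 'to', 'soft'] (min_width=13, slack=1)
Line 7: ['early', 'bed', 'up'] (min_width=12, slack=2)
Line 8: ['are', 'water', 'deep'] (min_width=14, slack=0)
Line 9: ['dog', 'sand', 'brick'] (min_width=14, slack=0)
Total lines: 9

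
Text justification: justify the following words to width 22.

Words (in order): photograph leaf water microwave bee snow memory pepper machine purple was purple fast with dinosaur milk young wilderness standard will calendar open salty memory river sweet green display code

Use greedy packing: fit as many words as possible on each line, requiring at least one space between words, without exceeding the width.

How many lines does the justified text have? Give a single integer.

Line 1: ['photograph', 'leaf', 'water'] (min_width=21, slack=1)
Line 2: ['microwave', 'bee', 'snow'] (min_width=18, slack=4)
Line 3: ['memory', 'pepper', 'machine'] (min_width=21, slack=1)
Line 4: ['purple', 'was', 'purple', 'fast'] (min_width=22, slack=0)
Line 5: ['with', 'dinosaur', 'milk'] (min_width=18, slack=4)
Line 6: ['young', 'wilderness'] (min_width=16, slack=6)
Line 7: ['standard', 'will', 'calendar'] (min_width=22, slack=0)
Line 8: ['open', 'salty', 'memory'] (min_width=17, slack=5)
Line 9: ['river', 'sweet', 'green'] (min_width=17, slack=5)
Line 10: ['display', 'code'] (min_width=12, slack=10)
Total lines: 10

Answer: 10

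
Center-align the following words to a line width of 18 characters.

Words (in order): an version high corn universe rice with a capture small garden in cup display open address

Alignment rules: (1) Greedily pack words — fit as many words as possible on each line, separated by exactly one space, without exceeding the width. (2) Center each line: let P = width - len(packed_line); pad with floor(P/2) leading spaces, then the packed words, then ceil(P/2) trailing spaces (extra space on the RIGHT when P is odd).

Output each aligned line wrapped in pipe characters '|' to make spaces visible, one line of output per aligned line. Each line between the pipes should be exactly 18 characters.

Answer: | an version high  |
|corn universe rice|
|  with a capture  |
| small garden in  |
| cup display open |
|     address      |

Derivation:
Line 1: ['an', 'version', 'high'] (min_width=15, slack=3)
Line 2: ['corn', 'universe', 'rice'] (min_width=18, slack=0)
Line 3: ['with', 'a', 'capture'] (min_width=14, slack=4)
Line 4: ['small', 'garden', 'in'] (min_width=15, slack=3)
Line 5: ['cup', 'display', 'open'] (min_width=16, slack=2)
Line 6: ['address'] (min_width=7, slack=11)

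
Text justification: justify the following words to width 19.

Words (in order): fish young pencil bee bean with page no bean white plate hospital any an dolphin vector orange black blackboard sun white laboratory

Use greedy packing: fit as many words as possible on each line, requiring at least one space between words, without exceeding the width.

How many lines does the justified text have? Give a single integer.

Answer: 8

Derivation:
Line 1: ['fish', 'young', 'pencil'] (min_width=17, slack=2)
Line 2: ['bee', 'bean', 'with', 'page'] (min_width=18, slack=1)
Line 3: ['no', 'bean', 'white', 'plate'] (min_width=19, slack=0)
Line 4: ['hospital', 'any', 'an'] (min_width=15, slack=4)
Line 5: ['dolphin', 'vector'] (min_width=14, slack=5)
Line 6: ['orange', 'black'] (min_width=12, slack=7)
Line 7: ['blackboard', 'sun'] (min_width=14, slack=5)
Line 8: ['white', 'laboratory'] (min_width=16, slack=3)
Total lines: 8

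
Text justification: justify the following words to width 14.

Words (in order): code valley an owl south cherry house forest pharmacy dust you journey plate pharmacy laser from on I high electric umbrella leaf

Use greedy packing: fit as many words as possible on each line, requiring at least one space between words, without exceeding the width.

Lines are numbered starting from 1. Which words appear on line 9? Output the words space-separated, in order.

Line 1: ['code', 'valley', 'an'] (min_width=14, slack=0)
Line 2: ['owl', 'south'] (min_width=9, slack=5)
Line 3: ['cherry', 'house'] (min_width=12, slack=2)
Line 4: ['forest'] (min_width=6, slack=8)
Line 5: ['pharmacy', 'dust'] (min_width=13, slack=1)
Line 6: ['you', 'journey'] (min_width=11, slack=3)
Line 7: ['plate', 'pharmacy'] (min_width=14, slack=0)
Line 8: ['laser', 'from', 'on'] (min_width=13, slack=1)
Line 9: ['I', 'high'] (min_width=6, slack=8)
Line 10: ['electric'] (min_width=8, slack=6)
Line 11: ['umbrella', 'leaf'] (min_width=13, slack=1)

Answer: I high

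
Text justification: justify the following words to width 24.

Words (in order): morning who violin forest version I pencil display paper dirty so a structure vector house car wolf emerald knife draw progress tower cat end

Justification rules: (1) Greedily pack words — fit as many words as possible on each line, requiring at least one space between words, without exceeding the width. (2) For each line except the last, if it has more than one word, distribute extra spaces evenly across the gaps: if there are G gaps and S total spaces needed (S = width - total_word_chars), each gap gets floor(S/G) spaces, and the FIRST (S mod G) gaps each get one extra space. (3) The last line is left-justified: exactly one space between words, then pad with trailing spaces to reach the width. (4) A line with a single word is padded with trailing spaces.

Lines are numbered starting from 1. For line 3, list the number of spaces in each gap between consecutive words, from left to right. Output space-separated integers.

Line 1: ['morning', 'who', 'violin'] (min_width=18, slack=6)
Line 2: ['forest', 'version', 'I', 'pencil'] (min_width=23, slack=1)
Line 3: ['display', 'paper', 'dirty', 'so', 'a'] (min_width=24, slack=0)
Line 4: ['structure', 'vector', 'house'] (min_width=22, slack=2)
Line 5: ['car', 'wolf', 'emerald', 'knife'] (min_width=22, slack=2)
Line 6: ['draw', 'progress', 'tower', 'cat'] (min_width=23, slack=1)
Line 7: ['end'] (min_width=3, slack=21)

Answer: 1 1 1 1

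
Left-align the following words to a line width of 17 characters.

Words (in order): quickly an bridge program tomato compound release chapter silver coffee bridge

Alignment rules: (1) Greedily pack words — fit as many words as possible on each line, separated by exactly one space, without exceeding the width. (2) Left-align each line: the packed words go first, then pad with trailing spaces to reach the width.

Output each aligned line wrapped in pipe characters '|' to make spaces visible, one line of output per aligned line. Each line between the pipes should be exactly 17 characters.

Line 1: ['quickly', 'an', 'bridge'] (min_width=17, slack=0)
Line 2: ['program', 'tomato'] (min_width=14, slack=3)
Line 3: ['compound', 'release'] (min_width=16, slack=1)
Line 4: ['chapter', 'silver'] (min_width=14, slack=3)
Line 5: ['coffee', 'bridge'] (min_width=13, slack=4)

Answer: |quickly an bridge|
|program tomato   |
|compound release |
|chapter silver   |
|coffee bridge    |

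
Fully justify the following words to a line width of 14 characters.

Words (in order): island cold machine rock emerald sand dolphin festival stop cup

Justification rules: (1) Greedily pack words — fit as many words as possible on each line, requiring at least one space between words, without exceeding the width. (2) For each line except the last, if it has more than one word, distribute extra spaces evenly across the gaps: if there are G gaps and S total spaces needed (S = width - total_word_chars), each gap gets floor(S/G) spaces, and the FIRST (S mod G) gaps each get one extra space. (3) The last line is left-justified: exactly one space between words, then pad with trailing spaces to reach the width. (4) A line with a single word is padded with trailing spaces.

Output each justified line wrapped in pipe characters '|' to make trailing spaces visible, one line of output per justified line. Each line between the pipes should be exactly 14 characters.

Answer: |island    cold|
|machine   rock|
|emerald   sand|
|dolphin       |
|festival  stop|
|cup           |

Derivation:
Line 1: ['island', 'cold'] (min_width=11, slack=3)
Line 2: ['machine', 'rock'] (min_width=12, slack=2)
Line 3: ['emerald', 'sand'] (min_width=12, slack=2)
Line 4: ['dolphin'] (min_width=7, slack=7)
Line 5: ['festival', 'stop'] (min_width=13, slack=1)
Line 6: ['cup'] (min_width=3, slack=11)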